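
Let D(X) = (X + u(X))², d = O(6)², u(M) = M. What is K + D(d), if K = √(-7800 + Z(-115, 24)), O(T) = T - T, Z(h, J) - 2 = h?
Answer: I*√7913 ≈ 88.955*I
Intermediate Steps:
Z(h, J) = 2 + h
O(T) = 0
K = I*√7913 (K = √(-7800 + (2 - 115)) = √(-7800 - 113) = √(-7913) = I*√7913 ≈ 88.955*I)
d = 0 (d = 0² = 0)
D(X) = 4*X² (D(X) = (X + X)² = (2*X)² = 4*X²)
K + D(d) = I*√7913 + 4*0² = I*√7913 + 4*0 = I*√7913 + 0 = I*√7913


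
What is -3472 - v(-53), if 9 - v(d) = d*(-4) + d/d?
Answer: -3268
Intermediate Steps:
v(d) = 8 + 4*d (v(d) = 9 - (d*(-4) + d/d) = 9 - (-4*d + 1) = 9 - (1 - 4*d) = 9 + (-1 + 4*d) = 8 + 4*d)
-3472 - v(-53) = -3472 - (8 + 4*(-53)) = -3472 - (8 - 212) = -3472 - 1*(-204) = -3472 + 204 = -3268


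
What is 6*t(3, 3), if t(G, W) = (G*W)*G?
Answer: 162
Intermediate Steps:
t(G, W) = W*G**2
6*t(3, 3) = 6*(3*3**2) = 6*(3*9) = 6*27 = 162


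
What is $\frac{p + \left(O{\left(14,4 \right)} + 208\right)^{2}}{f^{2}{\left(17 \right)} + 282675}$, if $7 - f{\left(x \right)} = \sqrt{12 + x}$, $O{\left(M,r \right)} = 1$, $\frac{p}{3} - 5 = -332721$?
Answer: $- \frac{269878407651}{79949253325} - \frac{13362538 \sqrt{29}}{79949253325} \approx -3.3765$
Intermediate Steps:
$p = -998148$ ($p = 15 + 3 \left(-332721\right) = 15 - 998163 = -998148$)
$f{\left(x \right)} = 7 - \sqrt{12 + x}$
$\frac{p + \left(O{\left(14,4 \right)} + 208\right)^{2}}{f^{2}{\left(17 \right)} + 282675} = \frac{-998148 + \left(1 + 208\right)^{2}}{\left(7 - \sqrt{12 + 17}\right)^{2} + 282675} = \frac{-998148 + 209^{2}}{\left(7 - \sqrt{29}\right)^{2} + 282675} = \frac{-998148 + 43681}{282675 + \left(7 - \sqrt{29}\right)^{2}} = - \frac{954467}{282675 + \left(7 - \sqrt{29}\right)^{2}}$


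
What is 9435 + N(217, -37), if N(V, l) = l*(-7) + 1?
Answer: 9695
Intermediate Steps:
N(V, l) = 1 - 7*l (N(V, l) = -7*l + 1 = 1 - 7*l)
9435 + N(217, -37) = 9435 + (1 - 7*(-37)) = 9435 + (1 + 259) = 9435 + 260 = 9695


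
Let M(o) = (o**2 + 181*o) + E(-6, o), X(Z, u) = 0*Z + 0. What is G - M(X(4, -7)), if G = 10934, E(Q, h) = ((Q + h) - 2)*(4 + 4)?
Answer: 10998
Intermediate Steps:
E(Q, h) = -16 + 8*Q + 8*h (E(Q, h) = (-2 + Q + h)*8 = -16 + 8*Q + 8*h)
X(Z, u) = 0 (X(Z, u) = 0 + 0 = 0)
M(o) = -64 + o**2 + 189*o (M(o) = (o**2 + 181*o) + (-16 + 8*(-6) + 8*o) = (o**2 + 181*o) + (-16 - 48 + 8*o) = (o**2 + 181*o) + (-64 + 8*o) = -64 + o**2 + 189*o)
G - M(X(4, -7)) = 10934 - (-64 + 0**2 + 189*0) = 10934 - (-64 + 0 + 0) = 10934 - 1*(-64) = 10934 + 64 = 10998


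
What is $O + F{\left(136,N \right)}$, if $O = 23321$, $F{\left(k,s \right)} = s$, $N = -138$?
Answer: $23183$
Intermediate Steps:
$O + F{\left(136,N \right)} = 23321 - 138 = 23183$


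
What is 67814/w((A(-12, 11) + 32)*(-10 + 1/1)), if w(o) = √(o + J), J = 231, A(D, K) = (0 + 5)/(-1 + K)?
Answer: -1654*I*√246/3 ≈ -8647.3*I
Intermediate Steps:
A(D, K) = 5/(-1 + K)
w(o) = √(231 + o) (w(o) = √(o + 231) = √(231 + o))
67814/w((A(-12, 11) + 32)*(-10 + 1/1)) = 67814/(√(231 + (5/(-1 + 11) + 32)*(-10 + 1/1))) = 67814/(√(231 + (5/10 + 32)*(-10 + 1))) = 67814/(√(231 + (5*(⅒) + 32)*(-9))) = 67814/(√(231 + (½ + 32)*(-9))) = 67814/(√(231 + (65/2)*(-9))) = 67814/(√(231 - 585/2)) = 67814/(√(-123/2)) = 67814/((I*√246/2)) = 67814*(-I*√246/123) = -1654*I*√246/3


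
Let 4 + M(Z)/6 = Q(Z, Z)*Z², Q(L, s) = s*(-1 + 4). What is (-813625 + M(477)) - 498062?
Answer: 1952252283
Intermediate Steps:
Q(L, s) = 3*s (Q(L, s) = s*3 = 3*s)
M(Z) = -24 + 18*Z³ (M(Z) = -24 + 6*((3*Z)*Z²) = -24 + 6*(3*Z³) = -24 + 18*Z³)
(-813625 + M(477)) - 498062 = (-813625 + (-24 + 18*477³)) - 498062 = (-813625 + (-24 + 18*108531333)) - 498062 = (-813625 + (-24 + 1953563994)) - 498062 = (-813625 + 1953563970) - 498062 = 1952750345 - 498062 = 1952252283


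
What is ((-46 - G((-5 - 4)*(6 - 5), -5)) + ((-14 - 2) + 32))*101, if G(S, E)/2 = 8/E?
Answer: -13534/5 ≈ -2706.8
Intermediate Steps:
G(S, E) = 16/E (G(S, E) = 2*(8/E) = 16/E)
((-46 - G((-5 - 4)*(6 - 5), -5)) + ((-14 - 2) + 32))*101 = ((-46 - 16/(-5)) + ((-14 - 2) + 32))*101 = ((-46 - 16*(-1)/5) + (-16 + 32))*101 = ((-46 - 1*(-16/5)) + 16)*101 = ((-46 + 16/5) + 16)*101 = (-214/5 + 16)*101 = -134/5*101 = -13534/5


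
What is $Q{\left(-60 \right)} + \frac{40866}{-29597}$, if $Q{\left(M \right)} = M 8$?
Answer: $- \frac{14247426}{29597} \approx -481.38$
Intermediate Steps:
$Q{\left(M \right)} = 8 M$
$Q{\left(-60 \right)} + \frac{40866}{-29597} = 8 \left(-60\right) + \frac{40866}{-29597} = -480 + 40866 \left(- \frac{1}{29597}\right) = -480 - \frac{40866}{29597} = - \frac{14247426}{29597}$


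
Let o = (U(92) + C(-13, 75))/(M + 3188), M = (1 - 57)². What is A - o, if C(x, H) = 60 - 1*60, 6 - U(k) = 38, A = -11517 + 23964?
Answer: 19678715/1581 ≈ 12447.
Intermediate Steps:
A = 12447
M = 3136 (M = (-56)² = 3136)
U(k) = -32 (U(k) = 6 - 1*38 = 6 - 38 = -32)
C(x, H) = 0 (C(x, H) = 60 - 60 = 0)
o = -8/1581 (o = (-32 + 0)/(3136 + 3188) = -32/6324 = -32*1/6324 = -8/1581 ≈ -0.0050601)
A - o = 12447 - 1*(-8/1581) = 12447 + 8/1581 = 19678715/1581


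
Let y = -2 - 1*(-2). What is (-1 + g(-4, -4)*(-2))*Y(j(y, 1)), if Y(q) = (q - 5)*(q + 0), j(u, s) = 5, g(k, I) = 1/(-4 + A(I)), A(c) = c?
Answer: 0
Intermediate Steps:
y = 0 (y = -2 + 2 = 0)
g(k, I) = 1/(-4 + I)
Y(q) = q*(-5 + q) (Y(q) = (-5 + q)*q = q*(-5 + q))
(-1 + g(-4, -4)*(-2))*Y(j(y, 1)) = (-1 - 2/(-4 - 4))*(5*(-5 + 5)) = (-1 - 2/(-8))*(5*0) = (-1 - 1/8*(-2))*0 = (-1 + 1/4)*0 = -3/4*0 = 0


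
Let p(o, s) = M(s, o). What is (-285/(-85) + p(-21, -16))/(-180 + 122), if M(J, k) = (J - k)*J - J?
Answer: 1031/986 ≈ 1.0456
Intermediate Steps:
M(J, k) = -J + J*(J - k) (M(J, k) = J*(J - k) - J = -J + J*(J - k))
p(o, s) = s*(-1 + s - o)
(-285/(-85) + p(-21, -16))/(-180 + 122) = (-285/(-85) - 16*(-1 - 16 - 1*(-21)))/(-180 + 122) = (-285*(-1/85) - 16*(-1 - 16 + 21))/(-58) = (57/17 - 16*4)*(-1/58) = (57/17 - 64)*(-1/58) = -1031/17*(-1/58) = 1031/986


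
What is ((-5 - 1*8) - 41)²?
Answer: 2916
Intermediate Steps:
((-5 - 1*8) - 41)² = ((-5 - 8) - 41)² = (-13 - 41)² = (-54)² = 2916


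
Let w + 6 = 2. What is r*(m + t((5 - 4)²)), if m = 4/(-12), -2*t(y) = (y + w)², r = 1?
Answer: -29/6 ≈ -4.8333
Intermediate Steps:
w = -4 (w = -6 + 2 = -4)
t(y) = -(-4 + y)²/2 (t(y) = -(y - 4)²/2 = -(-4 + y)²/2)
m = -⅓ (m = 4*(-1/12) = -⅓ ≈ -0.33333)
r*(m + t((5 - 4)²)) = 1*(-⅓ - (-4 + (5 - 4)²)²/2) = 1*(-⅓ - (-4 + 1²)²/2) = 1*(-⅓ - (-4 + 1)²/2) = 1*(-⅓ - ½*(-3)²) = 1*(-⅓ - ½*9) = 1*(-⅓ - 9/2) = 1*(-29/6) = -29/6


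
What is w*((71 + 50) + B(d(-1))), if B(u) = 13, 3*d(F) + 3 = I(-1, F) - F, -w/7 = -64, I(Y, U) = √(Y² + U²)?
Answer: 60032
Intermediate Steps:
I(Y, U) = √(U² + Y²)
w = 448 (w = -7*(-64) = 448)
d(F) = -1 - F/3 + √(1 + F²)/3 (d(F) = -1 + (√(F² + (-1)²) - F)/3 = -1 + (√(F² + 1) - F)/3 = -1 + (√(1 + F²) - F)/3 = -1 + (-F/3 + √(1 + F²)/3) = -1 - F/3 + √(1 + F²)/3)
w*((71 + 50) + B(d(-1))) = 448*((71 + 50) + 13) = 448*(121 + 13) = 448*134 = 60032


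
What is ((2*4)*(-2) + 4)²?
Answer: 144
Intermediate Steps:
((2*4)*(-2) + 4)² = (8*(-2) + 4)² = (-16 + 4)² = (-12)² = 144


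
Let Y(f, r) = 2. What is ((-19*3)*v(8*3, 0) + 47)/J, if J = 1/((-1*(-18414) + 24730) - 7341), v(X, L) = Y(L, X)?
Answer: -2398801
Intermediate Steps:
v(X, L) = 2
J = 1/35803 (J = 1/((18414 + 24730) - 7341) = 1/(43144 - 7341) = 1/35803 ≈ 2.7931e-5)
((-19*3)*v(8*3, 0) + 47)/J = (-19*3*2 + 47)/(1/35803) = (-57*2 + 47)*35803 = (-114 + 47)*35803 = -67*35803 = -2398801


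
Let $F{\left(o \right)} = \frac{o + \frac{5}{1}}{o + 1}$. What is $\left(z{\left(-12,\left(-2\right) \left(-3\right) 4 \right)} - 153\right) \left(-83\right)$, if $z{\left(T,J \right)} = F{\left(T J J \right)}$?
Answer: $\frac{87189508}{6911} \approx 12616.0$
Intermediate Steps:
$F{\left(o \right)} = \frac{5 + o}{1 + o}$ ($F{\left(o \right)} = \frac{o + 5 \cdot 1}{1 + o} = \frac{o + 5}{1 + o} = \frac{5 + o}{1 + o}$)
$z{\left(T,J \right)} = \frac{5 + T J^{2}}{1 + T J^{2}}$ ($z{\left(T,J \right)} = \frac{5 + T J J}{1 + T J J} = \frac{5 + J T J}{1 + J T J} = \frac{5 + T J^{2}}{1 + T J^{2}}$)
$\left(z{\left(-12,\left(-2\right) \left(-3\right) 4 \right)} - 153\right) \left(-83\right) = \left(\frac{5 - 12 \left(\left(-2\right) \left(-3\right) 4\right)^{2}}{1 - 12 \left(\left(-2\right) \left(-3\right) 4\right)^{2}} - 153\right) \left(-83\right) = \left(\frac{5 - 12 \left(6 \cdot 4\right)^{2}}{1 - 12 \left(6 \cdot 4\right)^{2}} - 153\right) \left(-83\right) = \left(\frac{5 - 12 \cdot 24^{2}}{1 - 12 \cdot 24^{2}} - 153\right) \left(-83\right) = \left(\frac{5 - 6912}{1 - 6912} - 153\right) \left(-83\right) = \left(\frac{1}{-6911} \left(-6907\right) - 153\right) \left(-83\right) = \left(\left(- \frac{1}{6911}\right) \left(-6907\right) - 153\right) \left(-83\right) = \left(\frac{6907}{6911} - 153\right) \left(-83\right) = \left(- \frac{1050476}{6911}\right) \left(-83\right) = \frac{87189508}{6911}$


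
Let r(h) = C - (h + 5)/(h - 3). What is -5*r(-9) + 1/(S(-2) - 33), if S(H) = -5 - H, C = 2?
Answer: -301/36 ≈ -8.3611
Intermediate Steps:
r(h) = 2 - (5 + h)/(-3 + h) (r(h) = 2 - (h + 5)/(h - 3) = 2 - (5 + h)/(-3 + h))
-5*r(-9) + 1/(S(-2) - 33) = -5*(-11 - 9)/(-3 - 9) + 1/((-5 - 1*(-2)) - 33) = -5*(-20)/(-12) + 1/((-5 + 2) - 33) = -(-5)*(-20)/12 + 1/(-3 - 33) = -5*5/3 + 1/(-36) = -25/3 - 1/36 = -301/36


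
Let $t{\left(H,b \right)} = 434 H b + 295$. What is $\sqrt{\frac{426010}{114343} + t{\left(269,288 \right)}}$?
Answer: $\frac{\sqrt{439599835143584237}}{114343} \approx 5798.5$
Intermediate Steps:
$t{\left(H,b \right)} = 295 + 434 H b$ ($t{\left(H,b \right)} = 434 H b + 295 = 295 + 434 H b$)
$\sqrt{\frac{426010}{114343} + t{\left(269,288 \right)}} = \sqrt{\frac{426010}{114343} + \left(295 + 434 \cdot 269 \cdot 288\right)} = \sqrt{426010 \cdot \frac{1}{114343} + \left(295 + 33622848\right)} = \sqrt{\frac{426010}{114343} + 33623143} = \sqrt{\frac{3844571466059}{114343}} = \frac{\sqrt{439599835143584237}}{114343}$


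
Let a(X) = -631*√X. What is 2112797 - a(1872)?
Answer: 2112797 + 7572*√13 ≈ 2.1401e+6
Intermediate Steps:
2112797 - a(1872) = 2112797 - (-631)*√1872 = 2112797 - (-631)*12*√13 = 2112797 - (-7572)*√13 = 2112797 + 7572*√13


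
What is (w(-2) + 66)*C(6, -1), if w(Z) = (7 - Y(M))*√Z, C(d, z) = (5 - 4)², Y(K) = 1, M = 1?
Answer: 66 + 6*I*√2 ≈ 66.0 + 8.4853*I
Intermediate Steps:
C(d, z) = 1 (C(d, z) = 1² = 1)
w(Z) = 6*√Z (w(Z) = (7 - 1*1)*√Z = (7 - 1)*√Z = 6*√Z)
(w(-2) + 66)*C(6, -1) = (6*√(-2) + 66)*1 = (6*(I*√2) + 66)*1 = (6*I*√2 + 66)*1 = (66 + 6*I*√2)*1 = 66 + 6*I*√2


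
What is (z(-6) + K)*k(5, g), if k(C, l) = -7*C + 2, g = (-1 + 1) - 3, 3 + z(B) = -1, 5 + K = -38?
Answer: 1551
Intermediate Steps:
K = -43 (K = -5 - 38 = -43)
z(B) = -4 (z(B) = -3 - 1 = -4)
g = -3 (g = 0 - 3 = -3)
k(C, l) = 2 - 7*C
(z(-6) + K)*k(5, g) = (-4 - 43)*(2 - 7*5) = -47*(2 - 35) = -47*(-33) = 1551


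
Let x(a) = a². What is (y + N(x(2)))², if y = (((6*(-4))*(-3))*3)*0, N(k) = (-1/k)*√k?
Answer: ¼ ≈ 0.25000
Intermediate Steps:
N(k) = -1/√k
y = 0 (y = (-24*(-3)*3)*0 = (72*3)*0 = 216*0 = 0)
(y + N(x(2)))² = (0 - 1/√(2²))² = (0 - 1/√4)² = (0 - 1*½)² = (0 - ½)² = (-½)² = ¼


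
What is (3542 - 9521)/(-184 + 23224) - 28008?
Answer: -215103433/7680 ≈ -28008.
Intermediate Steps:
(3542 - 9521)/(-184 + 23224) - 28008 = -5979/23040 - 28008 = -5979*1/23040 - 28008 = -1993/7680 - 28008 = -215103433/7680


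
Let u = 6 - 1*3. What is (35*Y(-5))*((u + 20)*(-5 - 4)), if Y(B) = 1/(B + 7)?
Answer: -7245/2 ≈ -3622.5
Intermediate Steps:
u = 3 (u = 6 - 3 = 3)
Y(B) = 1/(7 + B)
(35*Y(-5))*((u + 20)*(-5 - 4)) = (35/(7 - 5))*((3 + 20)*(-5 - 4)) = (35/2)*(23*(-9)) = (35*(½))*(-207) = (35/2)*(-207) = -7245/2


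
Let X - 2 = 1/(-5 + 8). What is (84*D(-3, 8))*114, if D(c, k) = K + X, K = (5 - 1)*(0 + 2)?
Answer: 98952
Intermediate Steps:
X = 7/3 (X = 2 + 1/(-5 + 8) = 2 + 1/3 = 2 + ⅓ = 7/3 ≈ 2.3333)
K = 8 (K = 4*2 = 8)
D(c, k) = 31/3 (D(c, k) = 8 + 7/3 = 31/3)
(84*D(-3, 8))*114 = (84*(31/3))*114 = 868*114 = 98952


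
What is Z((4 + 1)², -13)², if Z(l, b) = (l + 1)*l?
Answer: 422500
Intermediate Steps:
Z(l, b) = l*(1 + l) (Z(l, b) = (1 + l)*l = l*(1 + l))
Z((4 + 1)², -13)² = ((4 + 1)²*(1 + (4 + 1)²))² = (5²*(1 + 5²))² = (25*(1 + 25))² = (25*26)² = 650² = 422500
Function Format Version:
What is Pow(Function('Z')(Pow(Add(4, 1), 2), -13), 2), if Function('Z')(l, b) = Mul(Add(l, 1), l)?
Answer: 422500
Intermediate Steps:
Function('Z')(l, b) = Mul(l, Add(1, l)) (Function('Z')(l, b) = Mul(Add(1, l), l) = Mul(l, Add(1, l)))
Pow(Function('Z')(Pow(Add(4, 1), 2), -13), 2) = Pow(Mul(Pow(Add(4, 1), 2), Add(1, Pow(Add(4, 1), 2))), 2) = Pow(Mul(Pow(5, 2), Add(1, Pow(5, 2))), 2) = Pow(Mul(25, Add(1, 25)), 2) = Pow(Mul(25, 26), 2) = Pow(650, 2) = 422500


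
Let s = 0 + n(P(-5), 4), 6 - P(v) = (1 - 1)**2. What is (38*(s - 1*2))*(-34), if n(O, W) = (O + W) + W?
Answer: -15504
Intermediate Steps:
P(v) = 6 (P(v) = 6 - (1 - 1)**2 = 6 - 1*0**2 = 6 - 1*0 = 6 + 0 = 6)
n(O, W) = O + 2*W
s = 14 (s = 0 + (6 + 2*4) = 0 + (6 + 8) = 0 + 14 = 14)
(38*(s - 1*2))*(-34) = (38*(14 - 1*2))*(-34) = (38*(14 - 2))*(-34) = (38*12)*(-34) = 456*(-34) = -15504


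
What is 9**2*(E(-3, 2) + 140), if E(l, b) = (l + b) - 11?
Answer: 10368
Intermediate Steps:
E(l, b) = -11 + b + l (E(l, b) = (b + l) - 11 = -11 + b + l)
9**2*(E(-3, 2) + 140) = 9**2*((-11 + 2 - 3) + 140) = 81*(-12 + 140) = 81*128 = 10368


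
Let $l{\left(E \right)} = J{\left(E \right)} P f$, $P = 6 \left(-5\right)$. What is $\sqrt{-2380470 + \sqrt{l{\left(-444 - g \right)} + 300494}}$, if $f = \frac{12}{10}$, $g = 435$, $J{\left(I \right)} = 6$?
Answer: $\sqrt{-2380470 + \sqrt{300278}} \approx 1542.7 i$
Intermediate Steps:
$f = \frac{6}{5}$ ($f = 12 \cdot \frac{1}{10} = \frac{6}{5} \approx 1.2$)
$P = -30$
$l{\left(E \right)} = -216$ ($l{\left(E \right)} = 6 \left(-30\right) \frac{6}{5} = \left(-180\right) \frac{6}{5} = -216$)
$\sqrt{-2380470 + \sqrt{l{\left(-444 - g \right)} + 300494}} = \sqrt{-2380470 + \sqrt{-216 + 300494}} = \sqrt{-2380470 + \sqrt{300278}}$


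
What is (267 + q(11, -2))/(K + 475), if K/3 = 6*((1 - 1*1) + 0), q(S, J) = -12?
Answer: 51/95 ≈ 0.53684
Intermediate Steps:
K = 0 (K = 3*(6*((1 - 1*1) + 0)) = 3*(6*((1 - 1) + 0)) = 3*(6*(0 + 0)) = 3*(6*0) = 3*0 = 0)
(267 + q(11, -2))/(K + 475) = (267 - 12)/(0 + 475) = 255/475 = 255*(1/475) = 51/95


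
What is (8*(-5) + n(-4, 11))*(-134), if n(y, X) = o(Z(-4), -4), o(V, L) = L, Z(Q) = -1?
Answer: 5896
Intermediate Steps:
n(y, X) = -4
(8*(-5) + n(-4, 11))*(-134) = (8*(-5) - 4)*(-134) = (-40 - 4)*(-134) = -44*(-134) = 5896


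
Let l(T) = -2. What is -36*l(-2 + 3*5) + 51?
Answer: 123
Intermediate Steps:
-36*l(-2 + 3*5) + 51 = -36*(-2) + 51 = 72 + 51 = 123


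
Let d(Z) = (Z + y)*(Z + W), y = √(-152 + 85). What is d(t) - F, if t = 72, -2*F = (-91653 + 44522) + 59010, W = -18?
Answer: 19655/2 + 54*I*√67 ≈ 9827.5 + 442.01*I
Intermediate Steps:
y = I*√67 (y = √(-67) = I*√67 ≈ 8.1853*I)
F = -11879/2 (F = -((-91653 + 44522) + 59010)/2 = -(-47131 + 59010)/2 = -½*11879 = -11879/2 ≈ -5939.5)
d(Z) = (-18 + Z)*(Z + I*√67) (d(Z) = (Z + I*√67)*(Z - 18) = (Z + I*√67)*(-18 + Z) = (-18 + Z)*(Z + I*√67))
d(t) - F = (72² - 18*72 - 18*I*√67 + I*72*√67) - 1*(-11879/2) = (5184 - 1296 - 18*I*√67 + 72*I*√67) + 11879/2 = (3888 + 54*I*√67) + 11879/2 = 19655/2 + 54*I*√67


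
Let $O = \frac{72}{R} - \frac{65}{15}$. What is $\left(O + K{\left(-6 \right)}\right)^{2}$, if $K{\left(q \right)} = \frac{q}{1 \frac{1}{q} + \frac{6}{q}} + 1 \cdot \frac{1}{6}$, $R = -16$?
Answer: $\frac{5476}{441} \approx 12.417$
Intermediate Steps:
$K{\left(q \right)} = \frac{1}{6} + \frac{q^{2}}{7}$ ($K{\left(q \right)} = \frac{q}{\frac{1}{q} + \frac{6}{q}} + 1 \cdot \frac{1}{6} = \frac{q}{7 \frac{1}{q}} + \frac{1}{6} = q \frac{q}{7} + \frac{1}{6} = \frac{q^{2}}{7} + \frac{1}{6} = \frac{1}{6} + \frac{q^{2}}{7}$)
$O = - \frac{53}{6}$ ($O = \frac{72}{-16} - \frac{65}{15} = 72 \left(- \frac{1}{16}\right) - \frac{13}{3} = - \frac{9}{2} - \frac{13}{3} = - \frac{53}{6} \approx -8.8333$)
$\left(O + K{\left(-6 \right)}\right)^{2} = \left(- \frac{53}{6} + \left(\frac{1}{6} + \frac{\left(-6\right)^{2}}{7}\right)\right)^{2} = \left(- \frac{53}{6} + \left(\frac{1}{6} + \frac{1}{7} \cdot 36\right)\right)^{2} = \left(- \frac{53}{6} + \left(\frac{1}{6} + \frac{36}{7}\right)\right)^{2} = \left(- \frac{53}{6} + \frac{223}{42}\right)^{2} = \left(- \frac{74}{21}\right)^{2} = \frac{5476}{441}$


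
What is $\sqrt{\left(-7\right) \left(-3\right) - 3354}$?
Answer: $i \sqrt{3333} \approx 57.732 i$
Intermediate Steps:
$\sqrt{\left(-7\right) \left(-3\right) - 3354} = \sqrt{21 - 3354} = \sqrt{-3333} = i \sqrt{3333}$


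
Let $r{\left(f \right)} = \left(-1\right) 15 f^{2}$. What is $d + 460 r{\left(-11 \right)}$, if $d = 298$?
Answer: $-834602$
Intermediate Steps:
$r{\left(f \right)} = - 15 f^{2}$
$d + 460 r{\left(-11 \right)} = 298 + 460 \left(- 15 \left(-11\right)^{2}\right) = 298 + 460 \left(\left(-15\right) 121\right) = 298 + 460 \left(-1815\right) = 298 - 834900 = -834602$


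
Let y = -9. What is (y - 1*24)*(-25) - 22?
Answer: 803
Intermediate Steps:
(y - 1*24)*(-25) - 22 = (-9 - 1*24)*(-25) - 22 = (-9 - 24)*(-25) - 22 = -33*(-25) - 22 = 825 - 22 = 803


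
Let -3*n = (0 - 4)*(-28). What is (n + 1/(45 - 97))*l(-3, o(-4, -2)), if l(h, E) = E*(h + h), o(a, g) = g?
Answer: -5827/13 ≈ -448.23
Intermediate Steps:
n = -112/3 (n = -(0 - 4)*(-28)/3 = -(-4)*(-28)/3 = -⅓*112 = -112/3 ≈ -37.333)
l(h, E) = 2*E*h (l(h, E) = E*(2*h) = 2*E*h)
(n + 1/(45 - 97))*l(-3, o(-4, -2)) = (-112/3 + 1/(45 - 97))*(2*(-2)*(-3)) = (-112/3 + 1/(-52))*12 = (-112/3 - 1/52)*12 = -5827/156*12 = -5827/13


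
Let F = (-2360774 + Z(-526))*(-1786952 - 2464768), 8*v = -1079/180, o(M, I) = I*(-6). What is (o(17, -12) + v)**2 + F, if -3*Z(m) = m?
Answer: 20811903232446709201/2073600 ≈ 1.0037e+13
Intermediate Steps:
Z(m) = -m/3
o(M, I) = -6*I
v = -1079/1440 (v = (-1079/180)/8 = (-1079*1/180)/8 = (1/8)*(-1079/180) = -1079/1440 ≈ -0.74931)
F = 10036604563040 (F = (-2360774 - 1/3*(-526))*(-1786952 - 2464768) = (-2360774 + 526/3)*(-4251720) = -7081796/3*(-4251720) = 10036604563040)
(o(17, -12) + v)**2 + F = (-6*(-12) - 1079/1440)**2 + 10036604563040 = (72 - 1079/1440)**2 + 10036604563040 = (102601/1440)**2 + 10036604563040 = 10526965201/2073600 + 10036604563040 = 20811903232446709201/2073600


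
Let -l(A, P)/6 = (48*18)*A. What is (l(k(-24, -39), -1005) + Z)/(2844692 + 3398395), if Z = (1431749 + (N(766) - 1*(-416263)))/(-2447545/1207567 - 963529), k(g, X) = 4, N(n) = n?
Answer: -389179915498037/117161422997729088 ≈ -0.0033217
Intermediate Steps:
l(A, P) = -5184*A (l(A, P) = -6*48*18*A = -5184*A)
Z = -36008440373/18766585024 (Z = (1431749 + (766 - 1*(-416263)))/(-2447545/1207567 - 963529) = (1431749 + (766 + 416263))/(-2447545*1/1207567 - 963529) = (1431749 + 417029)/(-2447545/1207567 - 963529) = 1848778/(-1163528271488/1207567) = 1848778*(-1207567/1163528271488) = -36008440373/18766585024 ≈ -1.9188)
(l(k(-24, -39), -1005) + Z)/(2844692 + 3398395) = (-5184*4 - 36008440373/18766585024)/(2844692 + 3398395) = (-20736 - 36008440373/18766585024)/6243087 = -389179915498037/18766585024*1/6243087 = -389179915498037/117161422997729088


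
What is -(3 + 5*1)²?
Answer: -64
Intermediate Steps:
-(3 + 5*1)² = -(3 + 5)² = -1*8² = -1*64 = -64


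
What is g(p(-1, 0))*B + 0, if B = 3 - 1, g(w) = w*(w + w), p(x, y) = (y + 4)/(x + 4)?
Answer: 64/9 ≈ 7.1111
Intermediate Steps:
p(x, y) = (4 + y)/(4 + x)
g(w) = 2*w² (g(w) = w*(2*w) = 2*w²)
B = 2
g(p(-1, 0))*B + 0 = (2*((4 + 0)/(4 - 1))²)*2 + 0 = (2*(4/3)²)*2 + 0 = (2*(16/9))*2 + 0 = (32/9)*2 + 0 = 64/9 + 0 = 64/9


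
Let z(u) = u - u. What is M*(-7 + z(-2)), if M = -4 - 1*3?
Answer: 49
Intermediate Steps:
z(u) = 0
M = -7 (M = -4 - 3 = -7)
M*(-7 + z(-2)) = -7*(-7 + 0) = -7*(-7) = 49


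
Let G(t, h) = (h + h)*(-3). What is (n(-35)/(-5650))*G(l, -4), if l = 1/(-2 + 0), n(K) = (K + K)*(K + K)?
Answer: -2352/113 ≈ -20.814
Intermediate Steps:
n(K) = 4*K² (n(K) = (2*K)*(2*K) = 4*K²)
l = -½ (l = 1/(-2) = -½ ≈ -0.50000)
G(t, h) = -6*h (G(t, h) = (2*h)*(-3) = -6*h)
(n(-35)/(-5650))*G(l, -4) = ((4*(-35)²)/(-5650))*(-6*(-4)) = ((4*1225)*(-1/5650))*24 = (4900*(-1/5650))*24 = -98/113*24 = -2352/113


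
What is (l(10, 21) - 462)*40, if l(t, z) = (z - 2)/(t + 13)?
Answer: -424280/23 ≈ -18447.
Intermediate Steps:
l(t, z) = (-2 + z)/(13 + t)
(l(10, 21) - 462)*40 = ((-2 + 21)/(13 + 10) - 462)*40 = (19/23 - 462)*40 = -10607/23*40 = -424280/23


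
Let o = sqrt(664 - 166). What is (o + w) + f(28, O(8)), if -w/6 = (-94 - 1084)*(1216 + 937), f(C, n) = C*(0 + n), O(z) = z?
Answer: 15217628 + sqrt(498) ≈ 1.5218e+7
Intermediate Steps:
f(C, n) = C*n
w = 15217404 (w = -6*(-94 - 1084)*(1216 + 937) = -(-7068)*2153 = -6*(-2536234) = 15217404)
o = sqrt(498) ≈ 22.316
(o + w) + f(28, O(8)) = (sqrt(498) + 15217404) + 28*8 = (15217404 + sqrt(498)) + 224 = 15217628 + sqrt(498)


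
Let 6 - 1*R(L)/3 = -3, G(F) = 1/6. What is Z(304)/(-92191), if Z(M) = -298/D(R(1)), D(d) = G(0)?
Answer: 1788/92191 ≈ 0.019395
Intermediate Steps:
G(F) = ⅙
R(L) = 27 (R(L) = 18 - 3*(-3) = 18 + 9 = 27)
D(d) = ⅙
Z(M) = -1788 (Z(M) = -298/⅙ = -298*6 = -1788)
Z(304)/(-92191) = -1788/(-92191) = -1788*(-1/92191) = 1788/92191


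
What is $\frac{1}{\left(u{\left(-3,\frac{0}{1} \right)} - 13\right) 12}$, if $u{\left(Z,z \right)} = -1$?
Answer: $- \frac{1}{168} \approx -0.0059524$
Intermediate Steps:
$\frac{1}{\left(u{\left(-3,\frac{0}{1} \right)} - 13\right) 12} = \frac{1}{\left(-1 - 13\right) 12} = \frac{1}{\left(-14\right) 12} = \frac{1}{-168} = - \frac{1}{168}$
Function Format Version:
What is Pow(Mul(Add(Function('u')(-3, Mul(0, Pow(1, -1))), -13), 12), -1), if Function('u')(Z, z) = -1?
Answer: Rational(-1, 168) ≈ -0.0059524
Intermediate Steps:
Pow(Mul(Add(Function('u')(-3, Mul(0, Pow(1, -1))), -13), 12), -1) = Pow(Mul(Add(-1, -13), 12), -1) = Pow(Mul(-14, 12), -1) = Pow(-168, -1) = Rational(-1, 168)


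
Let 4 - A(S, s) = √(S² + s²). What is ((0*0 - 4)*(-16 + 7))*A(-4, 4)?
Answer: 144 - 144*√2 ≈ -59.647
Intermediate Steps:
A(S, s) = 4 - √(S² + s²)
((0*0 - 4)*(-16 + 7))*A(-4, 4) = ((0*0 - 4)*(-16 + 7))*(4 - √((-4)² + 4²)) = ((0 - 4)*(-9))*(4 - √(16 + 16)) = (-4*(-9))*(4 - √32) = 36*(4 - 4*√2) = 144 - 144*√2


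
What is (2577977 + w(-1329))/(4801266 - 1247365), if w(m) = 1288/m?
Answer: 3426130145/4723134429 ≈ 0.72539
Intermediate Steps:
(2577977 + w(-1329))/(4801266 - 1247365) = (2577977 + 1288/(-1329))/(4801266 - 1247365) = (2577977 + 1288*(-1/1329))/3553901 = (2577977 - 1288/1329)*(1/3553901) = (3426130145/1329)*(1/3553901) = 3426130145/4723134429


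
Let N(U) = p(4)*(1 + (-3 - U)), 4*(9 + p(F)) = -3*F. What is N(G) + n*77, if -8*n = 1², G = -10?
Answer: -845/8 ≈ -105.63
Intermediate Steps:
n = -⅛ (n = -⅛*1² = -⅛*1 = -⅛ ≈ -0.12500)
p(F) = -9 - 3*F/4 (p(F) = -9 + (-3*F)/4 = -9 - 3*F/4)
N(U) = 24 + 12*U (N(U) = (-9 - ¾*4)*(1 + (-3 - U)) = (-9 - 3)*(-2 - U) = -12*(-2 - U) = 24 + 12*U)
N(G) + n*77 = (24 + 12*(-10)) - ⅛*77 = (24 - 120) - 77/8 = -96 - 77/8 = -845/8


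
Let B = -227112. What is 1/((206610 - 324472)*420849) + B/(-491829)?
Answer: 288852134191693/625532144112018 ≈ 0.46177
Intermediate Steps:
1/((206610 - 324472)*420849) + B/(-491829) = 1/((206610 - 324472)*420849) - 227112/(-491829) = (1/420849)/(-117862) - 227112*(-1/491829) = -1/117862*1/420849 + 75704/163943 = -1/49602104838 + 75704/163943 = 288852134191693/625532144112018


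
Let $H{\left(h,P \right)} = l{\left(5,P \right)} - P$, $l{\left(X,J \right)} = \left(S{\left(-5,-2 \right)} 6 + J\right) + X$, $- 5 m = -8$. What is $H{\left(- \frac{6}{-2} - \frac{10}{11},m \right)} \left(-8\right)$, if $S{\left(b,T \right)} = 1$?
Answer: $-88$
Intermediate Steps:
$m = \frac{8}{5}$ ($m = \left(- \frac{1}{5}\right) \left(-8\right) = \frac{8}{5} \approx 1.6$)
$l{\left(X,J \right)} = 6 + J + X$ ($l{\left(X,J \right)} = \left(1 \cdot 6 + J\right) + X = \left(6 + J\right) + X = 6 + J + X$)
$H{\left(h,P \right)} = 11$ ($H{\left(h,P \right)} = \left(6 + P + 5\right) - P = \left(11 + P\right) - P = 11$)
$H{\left(- \frac{6}{-2} - \frac{10}{11},m \right)} \left(-8\right) = 11 \left(-8\right) = -88$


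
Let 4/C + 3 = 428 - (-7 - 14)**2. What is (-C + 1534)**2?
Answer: 37662769/16 ≈ 2.3539e+6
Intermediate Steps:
C = -1/4 (C = 4/(-3 + (428 - (-7 - 14)**2)) = 4/(-3 + (428 - 1*(-21)**2)) = 4/(-3 + (428 - 1*441)) = 4/(-3 + (428 - 441)) = 4/(-3 - 13) = 4/(-16) = 4*(-1/16) = -1/4 ≈ -0.25000)
(-C + 1534)**2 = (-1*(-1/4) + 1534)**2 = (1/4 + 1534)**2 = (6137/4)**2 = 37662769/16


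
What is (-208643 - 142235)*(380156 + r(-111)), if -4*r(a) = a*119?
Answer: -269094127687/2 ≈ -1.3455e+11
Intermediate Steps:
r(a) = -119*a/4 (r(a) = -a*119/4 = -119*a/4)
(-208643 - 142235)*(380156 + r(-111)) = (-208643 - 142235)*(380156 - 119/4*(-111)) = -350878*(380156 + 13209/4) = -350878*1533833/4 = -269094127687/2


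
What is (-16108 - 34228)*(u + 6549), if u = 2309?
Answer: -445876288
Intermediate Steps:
(-16108 - 34228)*(u + 6549) = (-16108 - 34228)*(2309 + 6549) = -50336*8858 = -445876288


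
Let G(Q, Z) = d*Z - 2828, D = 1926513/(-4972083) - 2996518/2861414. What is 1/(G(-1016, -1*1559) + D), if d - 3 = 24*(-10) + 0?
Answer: 2371197984227/869408194992171289 ≈ 2.7274e-6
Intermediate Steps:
D = -3401914579396/2371197984227 (D = 1926513*(-1/4972083) - 2996518*1/2861414 = -642171/1657361 - 1498259/1430707 = -3401914579396/2371197984227 ≈ -1.4347)
d = -237 (d = 3 + (24*(-10) + 0) = 3 + (-240 + 0) = 3 - 240 = -237)
G(Q, Z) = -2828 - 237*Z (G(Q, Z) = -237*Z - 2828 = -2828 - 237*Z)
1/(G(-1016, -1*1559) + D) = 1/((-2828 - (-237)*1559) - 3401914579396/2371197984227) = 1/((-2828 - 237*(-1559)) - 3401914579396/2371197984227) = 1/((-2828 + 369483) - 3401914579396/2371197984227) = 1/(366655 - 3401914579396/2371197984227) = 1/(869408194992171289/2371197984227) = 2371197984227/869408194992171289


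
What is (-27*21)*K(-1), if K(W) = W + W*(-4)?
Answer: -1701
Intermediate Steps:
K(W) = -3*W (K(W) = W - 4*W = -3*W)
(-27*21)*K(-1) = (-27*21)*(-3*(-1)) = -567*3 = -1701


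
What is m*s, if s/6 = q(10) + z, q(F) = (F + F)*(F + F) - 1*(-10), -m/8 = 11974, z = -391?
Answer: -10920288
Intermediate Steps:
m = -95792 (m = -8*11974 = -95792)
q(F) = 10 + 4*F² (q(F) = (2*F)*(2*F) + 10 = 4*F² + 10 = 10 + 4*F²)
s = 114 (s = 6*((10 + 4*10²) - 391) = 6*((10 + 4*100) - 391) = 6*((10 + 400) - 391) = 6*(410 - 391) = 6*19 = 114)
m*s = -95792*114 = -10920288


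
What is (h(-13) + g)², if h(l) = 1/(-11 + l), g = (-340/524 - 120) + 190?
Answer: 47484332281/9884736 ≈ 4803.8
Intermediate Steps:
g = 9085/131 (g = (-340*1/524 - 120) + 190 = (-85/131 - 120) + 190 = -15805/131 + 190 = 9085/131 ≈ 69.351)
(h(-13) + g)² = (1/(-11 - 13) + 9085/131)² = (1/(-24) + 9085/131)² = (-1/24 + 9085/131)² = (217909/3144)² = 47484332281/9884736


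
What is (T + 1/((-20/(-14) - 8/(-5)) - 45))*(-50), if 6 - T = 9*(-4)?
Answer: -3083150/1469 ≈ -2098.8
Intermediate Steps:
T = 42 (T = 6 - 9*(-4) = 6 - 1*(-36) = 6 + 36 = 42)
(T + 1/((-20/(-14) - 8/(-5)) - 45))*(-50) = (42 + 1/((-20/(-14) - 8/(-5)) - 45))*(-50) = (42 + 1/((-20*(-1/14) - 8*(-⅕)) - 45))*(-50) = (42 + 1/((10/7 + 8/5) - 45))*(-50) = (42 + 1/(106/35 - 45))*(-50) = (42 + 1/(-1469/35))*(-50) = (42 - 35/1469)*(-50) = (61663/1469)*(-50) = -3083150/1469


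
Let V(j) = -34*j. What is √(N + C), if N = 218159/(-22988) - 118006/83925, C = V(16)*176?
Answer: I*√396007633215304932493/64308930 ≈ 309.44*I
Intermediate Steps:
C = -95744 (C = -34*16*176 = -544*176 = -95744)
N = -21021716003/1929267900 (N = 218159*(-1/22988) - 118006*1/83925 = -218159/22988 - 118006/83925 = -21021716003/1929267900 ≈ -10.896)
√(N + C) = √(-21021716003/1929267900 - 95744) = √(-184736847533603/1929267900) = I*√396007633215304932493/64308930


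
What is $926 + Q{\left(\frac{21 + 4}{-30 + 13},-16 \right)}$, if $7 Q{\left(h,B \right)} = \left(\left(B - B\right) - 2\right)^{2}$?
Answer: $\frac{6486}{7} \approx 926.57$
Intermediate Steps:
$Q{\left(h,B \right)} = \frac{4}{7}$ ($Q{\left(h,B \right)} = \frac{\left(\left(B - B\right) - 2\right)^{2}}{7} = \frac{\left(0 - 2\right)^{2}}{7} = \frac{\left(-2\right)^{2}}{7} = \frac{1}{7} \cdot 4 = \frac{4}{7}$)
$926 + Q{\left(\frac{21 + 4}{-30 + 13},-16 \right)} = 926 + \frac{4}{7} = \frac{6486}{7}$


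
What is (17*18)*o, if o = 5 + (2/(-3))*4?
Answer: 714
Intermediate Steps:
o = 7/3 (o = 5 + (2*(-⅓))*4 = 5 - ⅔*4 = 5 - 8/3 = 7/3 ≈ 2.3333)
(17*18)*o = (17*18)*(7/3) = 306*(7/3) = 714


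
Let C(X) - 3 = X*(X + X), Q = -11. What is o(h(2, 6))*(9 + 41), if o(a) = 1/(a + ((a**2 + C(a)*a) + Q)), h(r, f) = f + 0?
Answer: 50/481 ≈ 0.10395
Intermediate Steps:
C(X) = 3 + 2*X**2 (C(X) = 3 + X*(X + X) = 3 + X*(2*X) = 3 + 2*X**2)
h(r, f) = f
o(a) = 1/(-11 + a + a**2 + a*(3 + 2*a**2)) (o(a) = 1/(a + ((a**2 + (3 + 2*a**2)*a) - 11)) = 1/(a + ((a**2 + a*(3 + 2*a**2)) - 11)) = 1/(a + (-11 + a**2 + a*(3 + 2*a**2))) = 1/(-11 + a + a**2 + a*(3 + 2*a**2)))
o(h(2, 6))*(9 + 41) = (9 + 41)/(-11 + 6**2 + 2*6**3 + 4*6) = 50/(-11 + 36 + 2*216 + 24) = 50/(-11 + 36 + 432 + 24) = 50/481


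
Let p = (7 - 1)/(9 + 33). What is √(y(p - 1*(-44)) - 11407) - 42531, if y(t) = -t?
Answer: -42531 + I*√561106/7 ≈ -42531.0 + 107.01*I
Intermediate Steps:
p = ⅐ (p = 6/42 = 6*(1/42) = ⅐ ≈ 0.14286)
√(y(p - 1*(-44)) - 11407) - 42531 = √(-(⅐ - 1*(-44)) - 11407) - 42531 = √(-(⅐ + 44) - 11407) - 42531 = √(-1*309/7 - 11407) - 42531 = √(-309/7 - 11407) - 42531 = √(-80158/7) - 42531 = I*√561106/7 - 42531 = -42531 + I*√561106/7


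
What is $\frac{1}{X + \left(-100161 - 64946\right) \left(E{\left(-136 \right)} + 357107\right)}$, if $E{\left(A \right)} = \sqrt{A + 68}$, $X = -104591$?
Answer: $\frac{i}{82 \left(- 719036220 i + 4027 \sqrt{17}\right)} \approx -1.696 \cdot 10^{-11} + 3.9164 \cdot 10^{-16} i$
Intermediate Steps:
$E{\left(A \right)} = \sqrt{68 + A}$
$\frac{1}{X + \left(-100161 - 64946\right) \left(E{\left(-136 \right)} + 357107\right)} = \frac{1}{-104591 + \left(-100161 - 64946\right) \left(\sqrt{68 - 136} + 357107\right)} = \frac{1}{-104591 - 165107 \left(\sqrt{-68} + 357107\right)} = \frac{1}{-104591 - 165107 \left(2 i \sqrt{17} + 357107\right)} = \frac{1}{-104591 - 165107 \left(357107 + 2 i \sqrt{17}\right)} = \frac{1}{-104591 - \left(58960865449 + 330214 i \sqrt{17}\right)} = \frac{1}{-58960970040 - 330214 i \sqrt{17}}$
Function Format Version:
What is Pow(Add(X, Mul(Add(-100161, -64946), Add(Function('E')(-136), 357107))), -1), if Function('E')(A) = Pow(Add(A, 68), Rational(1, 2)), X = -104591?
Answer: Mul(Rational(1, 82), I, Pow(Add(Mul(-719036220, I), Mul(4027, Pow(17, Rational(1, 2)))), -1)) ≈ Add(-1.6960e-11, Mul(3.9164e-16, I))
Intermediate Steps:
Function('E')(A) = Pow(Add(68, A), Rational(1, 2))
Pow(Add(X, Mul(Add(-100161, -64946), Add(Function('E')(-136), 357107))), -1) = Pow(Add(-104591, Mul(Add(-100161, -64946), Add(Pow(Add(68, -136), Rational(1, 2)), 357107))), -1) = Pow(Add(-104591, Mul(-165107, Add(Pow(-68, Rational(1, 2)), 357107))), -1) = Pow(Add(-104591, Mul(-165107, Add(Mul(2, I, Pow(17, Rational(1, 2))), 357107))), -1) = Pow(Add(-104591, Mul(-165107, Add(357107, Mul(2, I, Pow(17, Rational(1, 2)))))), -1) = Pow(Add(-104591, Add(-58960865449, Mul(-330214, I, Pow(17, Rational(1, 2))))), -1) = Pow(Add(-58960970040, Mul(-330214, I, Pow(17, Rational(1, 2)))), -1)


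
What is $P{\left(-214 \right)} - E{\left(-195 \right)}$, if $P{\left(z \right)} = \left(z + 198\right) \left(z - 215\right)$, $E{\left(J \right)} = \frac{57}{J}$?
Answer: $\frac{446179}{65} \approx 6864.3$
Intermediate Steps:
$P{\left(z \right)} = \left(-215 + z\right) \left(198 + z\right)$ ($P{\left(z \right)} = \left(198 + z\right) \left(-215 + z\right) = \left(-215 + z\right) \left(198 + z\right)$)
$P{\left(-214 \right)} - E{\left(-195 \right)} = \left(-42570 + \left(-214\right)^{2} - -3638\right) - \frac{57}{-195} = \left(-42570 + 45796 + 3638\right) - 57 \left(- \frac{1}{195}\right) = 6864 - - \frac{19}{65} = 6864 + \frac{19}{65} = \frac{446179}{65}$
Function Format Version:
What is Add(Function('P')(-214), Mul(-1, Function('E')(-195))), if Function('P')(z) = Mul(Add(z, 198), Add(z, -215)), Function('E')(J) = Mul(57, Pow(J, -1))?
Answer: Rational(446179, 65) ≈ 6864.3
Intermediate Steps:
Function('P')(z) = Mul(Add(-215, z), Add(198, z)) (Function('P')(z) = Mul(Add(198, z), Add(-215, z)) = Mul(Add(-215, z), Add(198, z)))
Add(Function('P')(-214), Mul(-1, Function('E')(-195))) = Add(Add(-42570, Pow(-214, 2), Mul(-17, -214)), Mul(-1, Mul(57, Pow(-195, -1)))) = Add(Add(-42570, 45796, 3638), Mul(-1, Mul(57, Rational(-1, 195)))) = Add(6864, Mul(-1, Rational(-19, 65))) = Add(6864, Rational(19, 65)) = Rational(446179, 65)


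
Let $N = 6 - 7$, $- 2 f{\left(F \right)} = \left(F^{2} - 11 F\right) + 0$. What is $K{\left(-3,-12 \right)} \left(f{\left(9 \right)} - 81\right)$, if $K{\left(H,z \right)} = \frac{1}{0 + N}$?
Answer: $72$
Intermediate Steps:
$f{\left(F \right)} = - \frac{F^{2}}{2} + \frac{11 F}{2}$ ($f{\left(F \right)} = - \frac{\left(F^{2} - 11 F\right) + 0}{2} = - \frac{F^{2} - 11 F}{2} = - \frac{F^{2}}{2} + \frac{11 F}{2}$)
$N = -1$ ($N = 6 - 7 = -1$)
$K{\left(H,z \right)} = -1$ ($K{\left(H,z \right)} = \frac{1}{0 - 1} = \frac{1}{-1} = -1$)
$K{\left(-3,-12 \right)} \left(f{\left(9 \right)} - 81\right) = - (\frac{1}{2} \cdot 9 \left(11 - 9\right) - 81) = - (\frac{1}{2} \cdot 9 \cdot 2 - 81) = - (9 - 81) = \left(-1\right) \left(-72\right) = 72$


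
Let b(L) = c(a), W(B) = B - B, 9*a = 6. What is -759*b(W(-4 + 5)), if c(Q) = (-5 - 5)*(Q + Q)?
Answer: 10120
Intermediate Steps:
a = ⅔ (a = (⅑)*6 = ⅔ ≈ 0.66667)
c(Q) = -20*Q
W(B) = 0
b(L) = -40/3 (b(L) = -20*⅔ = -40/3)
-759*b(W(-4 + 5)) = -759*(-40/3) = 10120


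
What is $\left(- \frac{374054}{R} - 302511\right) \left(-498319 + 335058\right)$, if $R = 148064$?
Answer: $\frac{522334476802417}{10576} \approx 4.9389 \cdot 10^{10}$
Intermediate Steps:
$\left(- \frac{374054}{R} - 302511\right) \left(-498319 + 335058\right) = \left(- \frac{374054}{148064} - 302511\right) \left(-498319 + 335058\right) = \left(\left(-374054\right) \frac{1}{148064} - 302511\right) \left(-163261\right) = \left(- \frac{187027}{74032} - 302511\right) \left(-163261\right) = \left(- \frac{22395681379}{74032}\right) \left(-163261\right) = \frac{522334476802417}{10576}$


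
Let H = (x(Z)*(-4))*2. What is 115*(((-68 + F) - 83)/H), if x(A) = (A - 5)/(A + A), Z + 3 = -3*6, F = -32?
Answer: 441945/104 ≈ 4249.5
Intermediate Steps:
Z = -21 (Z = -3 - 3*6 = -3 - 18 = -21)
x(A) = (-5 + A)/(2*A) (x(A) = (-5 + A)/((2*A)) = (-5 + A)*(1/(2*A)) = (-5 + A)/(2*A))
H = -104/21 (H = (((1/2)*(-5 - 21)/(-21))*(-4))*2 = (((1/2)*(-1/21)*(-26))*(-4))*2 = ((13/21)*(-4))*2 = -52/21*2 = -104/21 ≈ -4.9524)
115*(((-68 + F) - 83)/H) = 115*(((-68 - 32) - 83)/(-104/21)) = 115*((-100 - 83)*(-21/104)) = 115*(-183*(-21/104)) = 115*(3843/104) = 441945/104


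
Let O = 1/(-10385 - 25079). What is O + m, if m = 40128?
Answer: 1423099391/35464 ≈ 40128.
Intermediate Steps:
O = -1/35464 (O = 1/(-35464) = -1/35464 ≈ -2.8198e-5)
O + m = -1/35464 + 40128 = 1423099391/35464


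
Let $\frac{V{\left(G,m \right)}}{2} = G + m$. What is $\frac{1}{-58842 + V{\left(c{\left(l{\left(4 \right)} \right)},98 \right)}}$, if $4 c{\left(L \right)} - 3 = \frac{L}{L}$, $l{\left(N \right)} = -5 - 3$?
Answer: $- \frac{1}{58644} \approx -1.7052 \cdot 10^{-5}$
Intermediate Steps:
$l{\left(N \right)} = -8$ ($l{\left(N \right)} = -5 - 3 = -8$)
$c{\left(L \right)} = 1$ ($c{\left(L \right)} = \frac{3}{4} + \frac{L \frac{1}{L}}{4} = \frac{3}{4} + \frac{1}{4} \cdot 1 = \frac{3}{4} + \frac{1}{4} = 1$)
$V{\left(G,m \right)} = 2 G + 2 m$ ($V{\left(G,m \right)} = 2 \left(G + m\right) = 2 G + 2 m$)
$\frac{1}{-58842 + V{\left(c{\left(l{\left(4 \right)} \right)},98 \right)}} = \frac{1}{-58842 + \left(2 \cdot 1 + 2 \cdot 98\right)} = \frac{1}{-58842 + \left(2 + 196\right)} = \frac{1}{-58842 + 198} = \frac{1}{-58644} = - \frac{1}{58644}$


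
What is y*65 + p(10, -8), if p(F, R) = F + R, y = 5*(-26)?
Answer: -8448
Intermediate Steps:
y = -130
y*65 + p(10, -8) = -130*65 + (10 - 8) = -8450 + 2 = -8448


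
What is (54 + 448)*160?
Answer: 80320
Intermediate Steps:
(54 + 448)*160 = 502*160 = 80320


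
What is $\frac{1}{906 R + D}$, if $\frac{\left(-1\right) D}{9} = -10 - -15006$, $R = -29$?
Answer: $- \frac{1}{161238} \approx -6.202 \cdot 10^{-6}$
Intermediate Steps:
$D = -134964$ ($D = - 9 \left(-10 - -15006\right) = - 9 \left(-10 + 15006\right) = \left(-9\right) 14996 = -134964$)
$\frac{1}{906 R + D} = \frac{1}{906 \left(-29\right) - 134964} = \frac{1}{-26274 - 134964} = \frac{1}{-161238} = - \frac{1}{161238}$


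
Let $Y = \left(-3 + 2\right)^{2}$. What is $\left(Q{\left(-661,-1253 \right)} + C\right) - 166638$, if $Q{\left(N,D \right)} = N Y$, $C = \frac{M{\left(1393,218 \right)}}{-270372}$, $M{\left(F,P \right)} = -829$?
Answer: $- \frac{45232964399}{270372} \approx -1.673 \cdot 10^{5}$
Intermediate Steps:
$Y = 1$ ($Y = \left(-1\right)^{2} = 1$)
$C = \frac{829}{270372}$ ($C = - \frac{829}{-270372} = \left(-829\right) \left(- \frac{1}{270372}\right) = \frac{829}{270372} \approx 0.0030661$)
$Q{\left(N,D \right)} = N$ ($Q{\left(N,D \right)} = N 1 = N$)
$\left(Q{\left(-661,-1253 \right)} + C\right) - 166638 = \left(-661 + \frac{829}{270372}\right) - 166638 = - \frac{178715063}{270372} - 166638 = - \frac{45232964399}{270372}$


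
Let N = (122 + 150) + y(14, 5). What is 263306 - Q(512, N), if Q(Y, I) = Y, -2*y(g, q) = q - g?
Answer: 262794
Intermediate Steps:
y(g, q) = g/2 - q/2 (y(g, q) = -(q - g)/2 = g/2 - q/2)
N = 553/2 (N = (122 + 150) + ((½)*14 - ½*5) = 272 + (7 - 5/2) = 272 + 9/2 = 553/2 ≈ 276.50)
263306 - Q(512, N) = 263306 - 1*512 = 263306 - 512 = 262794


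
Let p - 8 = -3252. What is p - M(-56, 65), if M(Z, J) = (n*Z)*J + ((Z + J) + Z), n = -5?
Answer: -21397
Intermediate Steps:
M(Z, J) = J + 2*Z - 5*J*Z (M(Z, J) = (-5*Z)*J + ((Z + J) + Z) = -5*J*Z + ((J + Z) + Z) = -5*J*Z + (J + 2*Z) = J + 2*Z - 5*J*Z)
p = -3244 (p = 8 - 3252 = -3244)
p - M(-56, 65) = -3244 - (65 + 2*(-56) - 5*65*(-56)) = -3244 - (65 - 112 + 18200) = -3244 - 1*18153 = -3244 - 18153 = -21397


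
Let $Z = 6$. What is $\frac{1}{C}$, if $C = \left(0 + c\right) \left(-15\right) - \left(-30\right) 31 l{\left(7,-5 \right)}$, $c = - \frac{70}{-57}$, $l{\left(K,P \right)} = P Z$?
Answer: $- \frac{19}{530450} \approx -3.5819 \cdot 10^{-5}$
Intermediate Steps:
$l{\left(K,P \right)} = 6 P$ ($l{\left(K,P \right)} = P 6 = 6 P$)
$c = \frac{70}{57}$ ($c = \left(-70\right) \left(- \frac{1}{57}\right) = \frac{70}{57} \approx 1.2281$)
$C = - \frac{530450}{19}$ ($C = \left(0 + \frac{70}{57}\right) \left(-15\right) - \left(-30\right) 31 \cdot 6 \left(-5\right) = \frac{70}{57} \left(-15\right) - \left(-930\right) \left(-30\right) = - \frac{350}{19} - 27900 = - \frac{530450}{19} \approx -27918.0$)
$\frac{1}{C} = \frac{1}{- \frac{530450}{19}} = - \frac{19}{530450}$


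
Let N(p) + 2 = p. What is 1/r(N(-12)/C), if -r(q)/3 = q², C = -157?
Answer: -24649/588 ≈ -41.920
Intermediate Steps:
N(p) = -2 + p
r(q) = -3*q²
1/r(N(-12)/C) = 1/(-3*(-2 - 12)²/24649) = 1/(-3*(-14*(-1/157))²) = 1/(-3*(14/157)²) = 1/(-3*196/24649) = 1/(-588/24649) = -24649/588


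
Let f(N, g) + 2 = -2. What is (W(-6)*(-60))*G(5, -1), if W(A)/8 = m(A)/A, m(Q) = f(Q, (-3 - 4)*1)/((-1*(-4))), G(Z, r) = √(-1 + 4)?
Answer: -80*√3 ≈ -138.56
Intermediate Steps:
f(N, g) = -4 (f(N, g) = -2 - 2 = -4)
G(Z, r) = √3
m(Q) = -1 (m(Q) = -4/((-1*(-4))) = -4/4 = -4*¼ = -1)
W(A) = -8/A (W(A) = 8*(-1/A) = -8/A)
(W(-6)*(-60))*G(5, -1) = (-8/(-6)*(-60))*√3 = (-8*(-⅙)*(-60))*√3 = ((4/3)*(-60))*√3 = -80*√3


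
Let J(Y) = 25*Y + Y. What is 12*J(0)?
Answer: 0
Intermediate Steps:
J(Y) = 26*Y
12*J(0) = 12*(26*0) = 12*0 = 0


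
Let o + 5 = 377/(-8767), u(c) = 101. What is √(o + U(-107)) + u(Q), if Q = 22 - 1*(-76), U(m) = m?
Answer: 101 + 19*I*√23855007/8767 ≈ 101.0 + 10.585*I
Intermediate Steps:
Q = 98 (Q = 22 + 76 = 98)
o = -44212/8767 (o = -5 + 377/(-8767) = -5 + 377*(-1/8767) = -5 - 377/8767 = -44212/8767 ≈ -5.0430)
√(o + U(-107)) + u(Q) = √(-44212/8767 - 107) + 101 = √(-982281/8767) + 101 = 19*I*√23855007/8767 + 101 = 101 + 19*I*√23855007/8767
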